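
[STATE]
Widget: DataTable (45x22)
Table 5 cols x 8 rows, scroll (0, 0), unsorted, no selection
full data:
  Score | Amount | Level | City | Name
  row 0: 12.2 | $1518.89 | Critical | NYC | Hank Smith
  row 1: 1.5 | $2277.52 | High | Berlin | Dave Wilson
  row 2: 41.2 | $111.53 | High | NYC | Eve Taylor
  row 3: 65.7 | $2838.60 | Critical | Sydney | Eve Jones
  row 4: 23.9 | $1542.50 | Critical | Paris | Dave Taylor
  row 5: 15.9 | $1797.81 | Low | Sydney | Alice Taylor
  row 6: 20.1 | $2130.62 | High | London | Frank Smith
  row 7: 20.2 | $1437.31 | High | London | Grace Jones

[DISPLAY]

Score│Amount  │Level   │City  │Name          
─────┼────────┼────────┼──────┼────────────  
12.2 │$1518.89│Critical│NYC   │Hank Smith    
1.5  │$2277.52│High    │Berlin│Dave Wilson   
41.2 │$111.53 │High    │NYC   │Eve Taylor    
65.7 │$2838.60│Critical│Sydney│Eve Jones     
23.9 │$1542.50│Critical│Paris │Dave Taylor   
15.9 │$1797.81│Low     │Sydney│Alice Taylor  
20.1 │$2130.62│High    │London│Frank Smith   
20.2 │$1437.31│High    │London│Grace Jones   
                                             
                                             
                                             
                                             
                                             
                                             
                                             
                                             
                                             
                                             
                                             
                                             


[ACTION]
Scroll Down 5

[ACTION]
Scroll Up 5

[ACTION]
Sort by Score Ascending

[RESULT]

Scor▲│Amount  │Level   │City  │Name          
─────┼────────┼────────┼──────┼────────────  
1.5  │$2277.52│High    │Berlin│Dave Wilson   
12.2 │$1518.89│Critical│NYC   │Hank Smith    
15.9 │$1797.81│Low     │Sydney│Alice Taylor  
20.1 │$2130.62│High    │London│Frank Smith   
20.2 │$1437.31│High    │London│Grace Jones   
23.9 │$1542.50│Critical│Paris │Dave Taylor   
41.2 │$111.53 │High    │NYC   │Eve Taylor    
65.7 │$2838.60│Critical│Sydney│Eve Jones     
                                             
                                             
                                             
                                             
                                             
                                             
                                             
                                             
                                             
                                             
                                             
                                             


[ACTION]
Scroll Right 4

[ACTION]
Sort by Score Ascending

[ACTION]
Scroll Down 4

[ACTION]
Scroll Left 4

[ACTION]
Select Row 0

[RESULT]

Scor▲│Amount  │Level   │City  │Name          
─────┼────────┼────────┼──────┼────────────  
>.5  │$2277.52│High    │Berlin│Dave Wilson   
12.2 │$1518.89│Critical│NYC   │Hank Smith    
15.9 │$1797.81│Low     │Sydney│Alice Taylor  
20.1 │$2130.62│High    │London│Frank Smith   
20.2 │$1437.31│High    │London│Grace Jones   
23.9 │$1542.50│Critical│Paris │Dave Taylor   
41.2 │$111.53 │High    │NYC   │Eve Taylor    
65.7 │$2838.60│Critical│Sydney│Eve Jones     
                                             
                                             
                                             
                                             
                                             
                                             
                                             
                                             
                                             
                                             
                                             
                                             


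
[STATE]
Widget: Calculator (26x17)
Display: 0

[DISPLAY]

                         0
┌───┬───┬───┬───┐         
│ 7 │ 8 │ 9 │ ÷ │         
├───┼───┼───┼───┤         
│ 4 │ 5 │ 6 │ × │         
├───┼───┼───┼───┤         
│ 1 │ 2 │ 3 │ - │         
├───┼───┼───┼───┤         
│ 0 │ . │ = │ + │         
├───┼───┼───┼───┤         
│ C │ MC│ MR│ M+│         
└───┴───┴───┴───┘         
                          
                          
                          
                          
                          


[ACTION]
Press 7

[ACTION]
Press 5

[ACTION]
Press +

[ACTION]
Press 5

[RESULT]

                         5
┌───┬───┬───┬───┐         
│ 7 │ 8 │ 9 │ ÷ │         
├───┼───┼───┼───┤         
│ 4 │ 5 │ 6 │ × │         
├───┼───┼───┼───┤         
│ 1 │ 2 │ 3 │ - │         
├───┼───┼───┼───┤         
│ 0 │ . │ = │ + │         
├───┼───┼───┼───┤         
│ C │ MC│ MR│ M+│         
└───┴───┴───┴───┘         
                          
                          
                          
                          
                          


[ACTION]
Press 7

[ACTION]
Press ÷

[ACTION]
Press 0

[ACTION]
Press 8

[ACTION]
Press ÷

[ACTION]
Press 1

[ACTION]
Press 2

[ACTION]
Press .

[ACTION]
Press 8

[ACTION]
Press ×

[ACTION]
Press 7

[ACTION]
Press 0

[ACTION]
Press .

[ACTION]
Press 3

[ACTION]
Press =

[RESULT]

               90.62109375
┌───┬───┬───┬───┐         
│ 7 │ 8 │ 9 │ ÷ │         
├───┼───┼───┼───┤         
│ 4 │ 5 │ 6 │ × │         
├───┼───┼───┼───┤         
│ 1 │ 2 │ 3 │ - │         
├───┼───┼───┼───┤         
│ 0 │ . │ = │ + │         
├───┼───┼───┼───┤         
│ C │ MC│ MR│ M+│         
└───┴───┴───┴───┘         
                          
                          
                          
                          
                          


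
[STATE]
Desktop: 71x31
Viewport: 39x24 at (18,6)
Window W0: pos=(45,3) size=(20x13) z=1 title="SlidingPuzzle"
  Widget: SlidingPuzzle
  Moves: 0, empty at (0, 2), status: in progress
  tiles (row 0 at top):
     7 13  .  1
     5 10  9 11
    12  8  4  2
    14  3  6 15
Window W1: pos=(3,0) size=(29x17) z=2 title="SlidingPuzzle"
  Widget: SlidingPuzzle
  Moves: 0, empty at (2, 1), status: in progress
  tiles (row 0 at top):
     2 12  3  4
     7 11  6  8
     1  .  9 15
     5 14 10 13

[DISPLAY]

 │  8 │      ┃             ┃┌────┬────┬
─┼────┤      ┃             ┃│  7 │ 13 │
 │ 15 │      ┃             ┃├────┼────┼
─┼────┤      ┃             ┃│  5 │ 10 │
 │ 13 │      ┃             ┃├────┼────┼
─┴────┘      ┃             ┃│ 12 │  8 │
             ┃             ┃├────┼────┼
             ┃             ┃│ 14 │  3 │
             ┃             ┃└────┴────┴
             ┃             ┗━━━━━━━━━━━
━━━━━━━━━━━━━┛                         
                                       
                                       
                                       
                                       
                                       
                                       
                                       
                                       
                                       
                                       
                                       
                                       
                                       


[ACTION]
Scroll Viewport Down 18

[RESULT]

─┼────┤      ┃             ┃│  7 │ 13 │
 │ 15 │      ┃             ┃├────┼────┼
─┼────┤      ┃             ┃│  5 │ 10 │
 │ 13 │      ┃             ┃├────┼────┼
─┴────┘      ┃             ┃│ 12 │  8 │
             ┃             ┃├────┼────┼
             ┃             ┃│ 14 │  3 │
             ┃             ┃└────┴────┴
             ┃             ┗━━━━━━━━━━━
━━━━━━━━━━━━━┛                         
                                       
                                       
                                       
                                       
                                       
                                       
                                       
                                       
                                       
                                       
                                       
                                       
                                       
                                       


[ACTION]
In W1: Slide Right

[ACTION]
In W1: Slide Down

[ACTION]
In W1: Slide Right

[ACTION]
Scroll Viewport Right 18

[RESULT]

             ┃│  7 │ 13 │    │  ┃      
             ┃├────┼────┼────┼──┃      
             ┃│  5 │ 10 │  9 │ 1┃      
             ┃├────┼────┼────┼──┃      
             ┃│ 12 │  8 │  4 │  ┃      
             ┃├────┼────┼────┼──┃      
             ┃│ 14 │  3 │  6 │ 1┃      
             ┃└────┴────┴────┴──┃      
             ┗━━━━━━━━━━━━━━━━━━┛      
                                       
                                       
                                       
                                       
                                       
                                       
                                       
                                       
                                       
                                       
                                       
                                       
                                       
                                       
                                       


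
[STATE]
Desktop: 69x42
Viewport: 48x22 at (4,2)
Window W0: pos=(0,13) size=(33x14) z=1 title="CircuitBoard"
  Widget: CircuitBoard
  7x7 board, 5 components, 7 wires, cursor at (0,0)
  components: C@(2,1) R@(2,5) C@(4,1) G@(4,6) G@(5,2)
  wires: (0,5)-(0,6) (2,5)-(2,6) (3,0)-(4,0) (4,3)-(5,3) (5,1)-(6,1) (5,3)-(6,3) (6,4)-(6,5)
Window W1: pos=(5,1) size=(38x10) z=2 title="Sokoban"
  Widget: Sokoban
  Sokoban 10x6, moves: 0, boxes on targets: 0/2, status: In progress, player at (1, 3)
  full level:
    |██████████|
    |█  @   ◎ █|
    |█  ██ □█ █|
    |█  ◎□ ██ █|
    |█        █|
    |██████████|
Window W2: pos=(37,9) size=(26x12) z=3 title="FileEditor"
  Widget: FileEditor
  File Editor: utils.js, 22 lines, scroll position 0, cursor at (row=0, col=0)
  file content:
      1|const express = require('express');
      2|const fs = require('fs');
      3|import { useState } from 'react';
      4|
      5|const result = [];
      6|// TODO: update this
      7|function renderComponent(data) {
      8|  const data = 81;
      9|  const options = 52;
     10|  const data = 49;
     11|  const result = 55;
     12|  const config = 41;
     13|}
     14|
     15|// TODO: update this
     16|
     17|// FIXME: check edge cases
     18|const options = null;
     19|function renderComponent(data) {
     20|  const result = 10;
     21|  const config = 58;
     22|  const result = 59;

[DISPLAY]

 ┃ Sokoban                            ┃         
 ┠────────────────────────────────────┨         
 ┃██████████                          ┃         
 ┃█  @   ◎ █                          ┃         
 ┃█  ██ □█ █                          ┃         
 ┃█  ◎□ ██ █                          ┃         
 ┃█        █                          ┃         
 ┃██████████                     ┏━━━━━━━━━━━━━━
 ┗━━━━━━━━━━━━━━━━━━━━━━━━━━━━━━━┃ FileEditor   
                                 ┠──────────────
                                 ┃█onst express 
━━━━━━━━━━━━━━━━━━━━━━━━━━━━┓    ┃const fs = req
rcuitBoard                  ┃    ┃import { useSt
────────────────────────────┨    ┃              
0 1 2 3 4 5 6               ┃    ┃const result =
[.]                  · ─ ·  ┃    ┃// TODO: updat
                            ┃    ┃function rende
                            ┃    ┃  const data =
                            ┃    ┗━━━━━━━━━━━━━━
     C               R ─ ·  ┃                   
                            ┃                   
 ·                          ┃                   


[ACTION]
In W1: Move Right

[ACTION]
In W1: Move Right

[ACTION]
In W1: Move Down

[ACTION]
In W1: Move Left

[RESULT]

 ┃ Sokoban                            ┃         
 ┠────────────────────────────────────┨         
 ┃██████████                          ┃         
 ┃█      ◎ █                          ┃         
 ┃█  ██@□█ █                          ┃         
 ┃█  ◎□ ██ █                          ┃         
 ┃█        █                          ┃         
 ┃██████████                     ┏━━━━━━━━━━━━━━
 ┗━━━━━━━━━━━━━━━━━━━━━━━━━━━━━━━┃ FileEditor   
                                 ┠──────────────
                                 ┃█onst express 
━━━━━━━━━━━━━━━━━━━━━━━━━━━━┓    ┃const fs = req
rcuitBoard                  ┃    ┃import { useSt
────────────────────────────┨    ┃              
0 1 2 3 4 5 6               ┃    ┃const result =
[.]                  · ─ ·  ┃    ┃// TODO: updat
                            ┃    ┃function rende
                            ┃    ┃  const data =
                            ┃    ┗━━━━━━━━━━━━━━
     C               R ─ ·  ┃                   
                            ┃                   
 ·                          ┃                   


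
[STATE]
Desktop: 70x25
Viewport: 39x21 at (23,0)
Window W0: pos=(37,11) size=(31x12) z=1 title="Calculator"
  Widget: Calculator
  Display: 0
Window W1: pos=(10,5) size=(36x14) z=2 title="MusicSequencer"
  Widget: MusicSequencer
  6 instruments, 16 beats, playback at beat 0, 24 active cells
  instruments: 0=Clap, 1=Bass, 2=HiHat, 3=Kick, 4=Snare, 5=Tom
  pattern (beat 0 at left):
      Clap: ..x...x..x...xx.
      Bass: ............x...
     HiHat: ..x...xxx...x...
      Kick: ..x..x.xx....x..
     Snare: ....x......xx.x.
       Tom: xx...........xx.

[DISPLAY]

                                       
                                       
                                       
                                       
                                       
━━━━━━━━━━━━━━━━━━━━━━┓                
cer                   ┃                
──────────────────────┨                
6789012345            ┃                
█··█···██·            ┃                
······█···            ┃                
███···█···            ┃━━━━━━━━━━━━━━━━
·██····█··            ┃tor             
·····██·█·            ┃────────────────
·······██·            ┃                
                      ┃┬───┬───┐       
                      ┃│ 9 │ ÷ │       
                      ┃┼───┼───┤       
━━━━━━━━━━━━━━━━━━━━━━┛│ 6 │ × │       
              ┃├───┼───┼───┼───┤       
              ┃│ 1 │ 2 │ 3 │ - │       


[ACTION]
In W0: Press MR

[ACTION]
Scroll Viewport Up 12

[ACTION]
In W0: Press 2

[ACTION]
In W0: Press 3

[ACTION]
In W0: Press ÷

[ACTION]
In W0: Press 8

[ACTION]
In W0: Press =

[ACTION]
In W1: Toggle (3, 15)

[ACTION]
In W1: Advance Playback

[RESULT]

                                       
                                       
                                       
                                       
                                       
━━━━━━━━━━━━━━━━━━━━━━┓                
cer                   ┃                
──────────────────────┨                
6789012345            ┃                
█··█···██·            ┃                
······█···            ┃                
███···█···            ┃━━━━━━━━━━━━━━━━
·██····█·█            ┃tor             
·····██·█·            ┃────────────────
·······██·            ┃                
                      ┃┬───┬───┐       
                      ┃│ 9 │ ÷ │       
                      ┃┼───┼───┤       
━━━━━━━━━━━━━━━━━━━━━━┛│ 6 │ × │       
              ┃├───┼───┼───┼───┤       
              ┃│ 1 │ 2 │ 3 │ - │       


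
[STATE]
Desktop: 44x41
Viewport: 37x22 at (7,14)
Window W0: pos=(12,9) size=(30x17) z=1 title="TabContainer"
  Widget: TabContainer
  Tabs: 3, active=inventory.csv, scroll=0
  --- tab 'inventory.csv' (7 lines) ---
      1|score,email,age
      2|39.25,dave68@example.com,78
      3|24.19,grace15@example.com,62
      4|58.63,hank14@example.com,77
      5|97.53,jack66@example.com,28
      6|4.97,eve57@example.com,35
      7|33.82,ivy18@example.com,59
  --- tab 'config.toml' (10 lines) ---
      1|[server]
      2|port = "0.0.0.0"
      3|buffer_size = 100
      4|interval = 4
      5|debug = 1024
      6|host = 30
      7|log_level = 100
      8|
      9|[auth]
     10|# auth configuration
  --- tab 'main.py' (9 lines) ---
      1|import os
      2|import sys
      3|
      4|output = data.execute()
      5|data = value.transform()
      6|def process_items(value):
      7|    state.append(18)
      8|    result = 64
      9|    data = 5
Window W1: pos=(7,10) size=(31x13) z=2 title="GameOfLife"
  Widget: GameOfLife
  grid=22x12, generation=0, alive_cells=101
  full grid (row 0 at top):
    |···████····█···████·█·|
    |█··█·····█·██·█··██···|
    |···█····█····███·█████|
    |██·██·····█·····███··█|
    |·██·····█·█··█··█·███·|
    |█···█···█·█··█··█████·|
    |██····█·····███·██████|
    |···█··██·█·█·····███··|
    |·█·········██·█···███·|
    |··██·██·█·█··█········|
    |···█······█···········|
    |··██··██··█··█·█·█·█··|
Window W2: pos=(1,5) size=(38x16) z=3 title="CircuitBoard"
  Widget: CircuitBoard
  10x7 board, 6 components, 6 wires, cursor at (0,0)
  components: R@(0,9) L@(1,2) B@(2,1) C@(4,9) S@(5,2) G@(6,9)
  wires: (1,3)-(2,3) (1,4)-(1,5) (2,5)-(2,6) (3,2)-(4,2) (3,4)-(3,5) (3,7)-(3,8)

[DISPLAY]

                               ┃  ┃  
       ·       · ─ ·       · ─ ┃8 ┃  
       │                       ┃62┃  
       ·                       ┃7 ┃  
                               ┃8 ┃  
       S                       ┃  ┃  
━━━━━━━━━━━━━━━━━━━━━━━━━━━━━━━┛  ┃  
┃··██·██·█·█··█········       ┃   ┃  
┗━━━━━━━━━━━━━━━━━━━━━━━━━━━━━┛   ┃  
     ┃                            ┃  
     ┃                            ┃  
     ┗━━━━━━━━━━━━━━━━━━━━━━━━━━━━┛  
                                     
                                     
                                     
                                     
                                     
                                     
                                     
                                     
                                     
                                     


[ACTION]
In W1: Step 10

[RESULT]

                               ┃  ┃  
       ·       · ─ ·       · ─ ┃8 ┃  
       │                       ┃62┃  
       ·                       ┃7 ┃  
                               ┃8 ┃  
       S                       ┃  ┃  
━━━━━━━━━━━━━━━━━━━━━━━━━━━━━━━┛  ┃  
┃··············█··█····       ┃   ┃  
┗━━━━━━━━━━━━━━━━━━━━━━━━━━━━━┛   ┃  
     ┃                            ┃  
     ┃                            ┃  
     ┗━━━━━━━━━━━━━━━━━━━━━━━━━━━━┛  
                                     
                                     
                                     
                                     
                                     
                                     
                                     
                                     
                                     
                                     


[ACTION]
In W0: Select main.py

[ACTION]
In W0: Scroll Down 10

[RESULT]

                               ┃  ┃  
       ·       · ─ ·       · ─ ┃  ┃  
       │                       ┃  ┃  
       ·                       ┃  ┃  
                               ┃  ┃  
       S                       ┃  ┃  
━━━━━━━━━━━━━━━━━━━━━━━━━━━━━━━┛  ┃  
┃··············█··█····       ┃   ┃  
┗━━━━━━━━━━━━━━━━━━━━━━━━━━━━━┛   ┃  
     ┃                            ┃  
     ┃                            ┃  
     ┗━━━━━━━━━━━━━━━━━━━━━━━━━━━━┛  
                                     
                                     
                                     
                                     
                                     
                                     
                                     
                                     
                                     
                                     


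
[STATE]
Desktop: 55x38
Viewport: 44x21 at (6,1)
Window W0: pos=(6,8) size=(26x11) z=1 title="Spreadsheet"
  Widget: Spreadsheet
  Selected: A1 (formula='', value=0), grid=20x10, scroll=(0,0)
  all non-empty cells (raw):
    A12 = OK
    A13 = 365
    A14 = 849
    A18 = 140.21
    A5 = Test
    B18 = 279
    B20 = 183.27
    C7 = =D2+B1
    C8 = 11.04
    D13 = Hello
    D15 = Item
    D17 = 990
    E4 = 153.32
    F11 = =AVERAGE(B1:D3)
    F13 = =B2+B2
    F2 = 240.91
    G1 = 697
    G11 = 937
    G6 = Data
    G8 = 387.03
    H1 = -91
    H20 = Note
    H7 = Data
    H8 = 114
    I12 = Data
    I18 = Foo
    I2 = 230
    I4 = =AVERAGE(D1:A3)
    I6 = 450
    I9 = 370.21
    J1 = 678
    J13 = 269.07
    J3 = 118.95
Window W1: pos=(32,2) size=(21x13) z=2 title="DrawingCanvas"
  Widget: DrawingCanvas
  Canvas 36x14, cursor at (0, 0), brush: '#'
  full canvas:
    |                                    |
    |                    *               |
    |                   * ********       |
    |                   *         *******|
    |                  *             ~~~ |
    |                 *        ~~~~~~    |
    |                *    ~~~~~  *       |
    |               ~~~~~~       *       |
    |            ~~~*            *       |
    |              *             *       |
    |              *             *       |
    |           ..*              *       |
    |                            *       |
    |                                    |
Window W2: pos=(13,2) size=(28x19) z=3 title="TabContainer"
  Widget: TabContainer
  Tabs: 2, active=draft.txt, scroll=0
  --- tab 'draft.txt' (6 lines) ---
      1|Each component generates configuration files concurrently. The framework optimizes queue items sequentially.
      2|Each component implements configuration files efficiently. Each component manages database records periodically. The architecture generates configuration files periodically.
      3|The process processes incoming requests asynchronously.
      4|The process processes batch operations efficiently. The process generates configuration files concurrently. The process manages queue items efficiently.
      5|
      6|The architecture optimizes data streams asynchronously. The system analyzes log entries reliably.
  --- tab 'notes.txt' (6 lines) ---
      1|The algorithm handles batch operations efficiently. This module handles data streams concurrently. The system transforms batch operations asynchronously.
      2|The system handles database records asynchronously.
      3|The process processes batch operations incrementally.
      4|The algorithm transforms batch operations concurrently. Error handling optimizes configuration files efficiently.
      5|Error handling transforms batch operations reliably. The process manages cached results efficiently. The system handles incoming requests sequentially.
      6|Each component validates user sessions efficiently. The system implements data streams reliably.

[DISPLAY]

                                            
       ┏━━━━━━━━━━━━━━━━━━━━━━━━━━┓━━━━━━━━━
       ┃ TabContainer             ┃Canvas   
       ┠──────────────────────────┨─────────
       ┃[draft.txt]│ notes.txt    ┃         
       ┃──────────────────────────┃         
       ┃Each component generates c┃         
┏━━━━━━┃Each component implements ┃         
┃ Sprea┃The process processes inco┃         
┠──────┃The process processes batc┃         
┃A1:   ┃                          ┃        *
┃      ┃The architecture optimizes┃       ~~
┃------┃                          ┃    ~~~* 
┃  1   ┃                          ┃━━━━━━━━━
┃  2   ┃                          ┃         
┃  3   ┃                          ┃         
┃  4   ┃                          ┃         
┗━━━━━━┃                          ┃         
       ┃                          ┃         
       ┗━━━━━━━━━━━━━━━━━━━━━━━━━━┛         
                                            


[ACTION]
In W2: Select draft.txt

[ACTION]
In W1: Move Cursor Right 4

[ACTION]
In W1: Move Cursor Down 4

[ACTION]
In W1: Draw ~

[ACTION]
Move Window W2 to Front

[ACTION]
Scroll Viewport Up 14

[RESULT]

                                            
                                            
       ┏━━━━━━━━━━━━━━━━━━━━━━━━━━┓━━━━━━━━━
       ┃ TabContainer             ┃Canvas   
       ┠──────────────────────────┨─────────
       ┃[draft.txt]│ notes.txt    ┃         
       ┃──────────────────────────┃         
       ┃Each component generates c┃         
┏━━━━━━┃Each component implements ┃         
┃ Sprea┃The process processes inco┃         
┠──────┃The process processes batc┃         
┃A1:   ┃                          ┃        *
┃      ┃The architecture optimizes┃       ~~
┃------┃                          ┃    ~~~* 
┃  1   ┃                          ┃━━━━━━━━━
┃  2   ┃                          ┃         
┃  3   ┃                          ┃         
┃  4   ┃                          ┃         
┗━━━━━━┃                          ┃         
       ┃                          ┃         
       ┗━━━━━━━━━━━━━━━━━━━━━━━━━━┛         


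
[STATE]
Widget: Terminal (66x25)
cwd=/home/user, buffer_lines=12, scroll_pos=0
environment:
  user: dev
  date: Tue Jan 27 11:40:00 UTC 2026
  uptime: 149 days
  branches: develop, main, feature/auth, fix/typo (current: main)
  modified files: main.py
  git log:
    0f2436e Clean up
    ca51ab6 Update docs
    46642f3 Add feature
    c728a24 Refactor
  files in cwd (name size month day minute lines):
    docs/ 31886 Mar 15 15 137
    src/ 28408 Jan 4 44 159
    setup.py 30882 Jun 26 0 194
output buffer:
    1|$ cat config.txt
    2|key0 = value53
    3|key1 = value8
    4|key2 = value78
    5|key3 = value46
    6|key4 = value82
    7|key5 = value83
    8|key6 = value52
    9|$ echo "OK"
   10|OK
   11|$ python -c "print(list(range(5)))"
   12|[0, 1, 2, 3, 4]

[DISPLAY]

$ cat config.txt                                                  
key0 = value53                                                    
key1 = value8                                                     
key2 = value78                                                    
key3 = value46                                                    
key4 = value82                                                    
key5 = value83                                                    
key6 = value52                                                    
$ echo "OK"                                                       
OK                                                                
$ python -c "print(list(range(5)))"                               
[0, 1, 2, 3, 4]                                                   
$ █                                                               
                                                                  
                                                                  
                                                                  
                                                                  
                                                                  
                                                                  
                                                                  
                                                                  
                                                                  
                                                                  
                                                                  
                                                                  


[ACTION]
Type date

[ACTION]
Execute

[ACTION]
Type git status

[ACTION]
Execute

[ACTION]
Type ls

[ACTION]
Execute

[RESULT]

$ cat config.txt                                                  
key0 = value53                                                    
key1 = value8                                                     
key2 = value78                                                    
key3 = value46                                                    
key4 = value82                                                    
key5 = value83                                                    
key6 = value52                                                    
$ echo "OK"                                                       
OK                                                                
$ python -c "print(list(range(5)))"                               
[0, 1, 2, 3, 4]                                                   
$ date                                                            
Tue Jan 27 11:40:00 UTC 2026                                      
$ git status                                                      
On branch main                                                    
Changes not staged for commit:                                    
                                                                  
        modified:   main.py                                       
$ ls                                                              
docs/  src/  setup.py                                             
$ █                                                               
                                                                  
                                                                  
                                                                  


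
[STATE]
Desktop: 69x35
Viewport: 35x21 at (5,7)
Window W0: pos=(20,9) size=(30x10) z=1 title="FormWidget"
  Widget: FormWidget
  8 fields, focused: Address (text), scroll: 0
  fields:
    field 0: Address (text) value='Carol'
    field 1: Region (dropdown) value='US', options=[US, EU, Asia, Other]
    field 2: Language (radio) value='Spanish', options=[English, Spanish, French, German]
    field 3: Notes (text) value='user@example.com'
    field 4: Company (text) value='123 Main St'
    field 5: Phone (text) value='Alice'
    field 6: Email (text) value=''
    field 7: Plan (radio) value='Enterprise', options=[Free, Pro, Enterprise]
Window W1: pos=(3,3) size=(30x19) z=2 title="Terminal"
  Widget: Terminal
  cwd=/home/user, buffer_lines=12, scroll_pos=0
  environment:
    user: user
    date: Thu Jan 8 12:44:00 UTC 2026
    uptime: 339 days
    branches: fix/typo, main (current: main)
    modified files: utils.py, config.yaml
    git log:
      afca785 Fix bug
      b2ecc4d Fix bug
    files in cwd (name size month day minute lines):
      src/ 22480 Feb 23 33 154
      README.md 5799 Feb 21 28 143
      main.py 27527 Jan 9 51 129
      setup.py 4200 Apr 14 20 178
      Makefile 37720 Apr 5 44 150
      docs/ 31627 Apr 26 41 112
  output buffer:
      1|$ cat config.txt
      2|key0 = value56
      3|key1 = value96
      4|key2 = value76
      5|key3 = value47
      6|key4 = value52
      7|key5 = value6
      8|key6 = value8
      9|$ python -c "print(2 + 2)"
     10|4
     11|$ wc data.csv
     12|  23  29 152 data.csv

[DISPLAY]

ey0 = value56              ┃       
ey1 = value96              ┃       
ey2 = value76              ┃━━━━━━━
ey3 = value47              ┃       
ey4 = value52              ┃───────
ey5 = value6               ┃  [Caro
ey6 = value8               ┃  [US  
 python -c "print(2 + 2)"  ┃  ( ) E
                           ┃  [user
 wc data.csv               ┃  [123 
 23  29 152 data.csv       ┃  [Alic
 █                         ┃━━━━━━━
                           ┃       
                           ┃       
━━━━━━━━━━━━━━━━━━━━━━━━━━━┛       
                                   
                                   
                                   
                                   
                                   
                                   


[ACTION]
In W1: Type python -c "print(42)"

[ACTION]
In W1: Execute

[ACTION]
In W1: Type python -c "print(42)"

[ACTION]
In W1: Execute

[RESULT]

ey2 = value76              ┃       
ey3 = value47              ┃       
ey4 = value52              ┃━━━━━━━
ey5 = value6               ┃       
ey6 = value8               ┃───────
 python -c "print(2 + 2)"  ┃  [Caro
                           ┃  [US  
 wc data.csv               ┃  ( ) E
 23  29 152 data.csv       ┃  [user
 python -c "print(42)"     ┃  [123 
2                          ┃  [Alic
 python -c "print(42)"     ┃━━━━━━━
2                          ┃       
 █                         ┃       
━━━━━━━━━━━━━━━━━━━━━━━━━━━┛       
                                   
                                   
                                   
                                   
                                   
                                   


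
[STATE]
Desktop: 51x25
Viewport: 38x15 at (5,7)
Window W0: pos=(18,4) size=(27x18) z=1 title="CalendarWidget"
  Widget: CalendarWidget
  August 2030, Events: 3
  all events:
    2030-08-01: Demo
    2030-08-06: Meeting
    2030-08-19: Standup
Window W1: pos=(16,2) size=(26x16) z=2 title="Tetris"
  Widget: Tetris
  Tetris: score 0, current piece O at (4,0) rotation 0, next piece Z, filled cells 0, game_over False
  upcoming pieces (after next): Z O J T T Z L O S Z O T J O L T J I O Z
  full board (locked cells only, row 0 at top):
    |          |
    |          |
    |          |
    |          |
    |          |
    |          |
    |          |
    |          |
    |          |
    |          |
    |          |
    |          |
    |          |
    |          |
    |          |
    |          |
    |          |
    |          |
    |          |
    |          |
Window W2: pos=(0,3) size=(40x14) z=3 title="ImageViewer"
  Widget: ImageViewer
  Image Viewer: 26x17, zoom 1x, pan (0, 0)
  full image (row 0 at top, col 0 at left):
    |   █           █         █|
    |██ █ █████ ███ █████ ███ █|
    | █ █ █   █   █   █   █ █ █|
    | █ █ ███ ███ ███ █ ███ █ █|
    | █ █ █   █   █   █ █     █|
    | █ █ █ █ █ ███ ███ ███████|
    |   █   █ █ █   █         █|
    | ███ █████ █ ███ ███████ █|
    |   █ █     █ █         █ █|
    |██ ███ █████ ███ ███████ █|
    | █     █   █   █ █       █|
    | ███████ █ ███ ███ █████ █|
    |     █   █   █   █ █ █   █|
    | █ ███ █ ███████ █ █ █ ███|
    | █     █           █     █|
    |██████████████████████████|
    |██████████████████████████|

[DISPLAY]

 █████ ███ █████ ███ █            ┃ ┃ 
 █   █   █   █   █ █ █            ┃ ┃ 
 ███ ███ ███ █ ███ █ █            ┃ ┃ 
 █   █   █   █ █     █            ┃ ┃ 
 █ █ █ ███ ███ ███████            ┃ ┃ 
   █ █ █   █         █            ┃ ┃ 
 █████ █ ███ ███████ █            ┃ ┃ 
 █     █ █         █ █            ┃ ┃ 
██ █████ ███ ███████ █            ┃ ┃ 
━━━━━━━━━━━━━━━━━━━━━━━━━━━━━━━━━━┛ ┃ 
           ┗━━━━━━━━━━━━━━━━━━━━━━━━┛ 
             ┃                        
             ┃                        
             ┃                        
             ┗━━━━━━━━━━━━━━━━━━━━━━━━


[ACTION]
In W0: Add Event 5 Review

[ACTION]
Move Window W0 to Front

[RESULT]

 █████ ███ ██┃       August 2030      
 █   █   █   ┃Mo Tu We Th Fr Sa Su    
 ███ ███ ███ ┃          1*  2  3  4   
 █   █   █   ┃ 5*  6*  7  8  9 10 11  
 █ █ █ ███ ██┃12 13 14 15 16 17 18    
   █ █ █   █ ┃19* 20 21 22 23 24 25   
 █████ █ ███ ┃26 27 28 29 30 31       
 █     █ █   ┃                        
██ █████ ███ ┃                        
━━━━━━━━━━━━━┃                        
           ┗━┃                        
             ┃                        
             ┃                        
             ┃                        
             ┗━━━━━━━━━━━━━━━━━━━━━━━━


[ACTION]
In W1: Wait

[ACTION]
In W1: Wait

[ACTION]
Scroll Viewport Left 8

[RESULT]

┃██ █ █████ ███ ██┃       August 2030 
┃ █ █ █   █   █   ┃Mo Tu We Th Fr Sa S
┃ █ █ ███ ███ ███ ┃          1*  2  3 
┃ █ █ █   █   █   ┃ 5*  6*  7  8  9 10
┃ █ █ █ █ █ ███ ██┃12 13 14 15 16 17 1
┃   █   █ █ █   █ ┃19* 20 21 22 23 24 
┃ ███ █████ █ ███ ┃26 27 28 29 30 31  
┃   █ █     █ █   ┃                   
┃██ ███ █████ ███ ┃                   
┗━━━━━━━━━━━━━━━━━┃                   
                ┗━┃                   
                  ┃                   
                  ┃                   
                  ┃                   
                  ┗━━━━━━━━━━━━━━━━━━━
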